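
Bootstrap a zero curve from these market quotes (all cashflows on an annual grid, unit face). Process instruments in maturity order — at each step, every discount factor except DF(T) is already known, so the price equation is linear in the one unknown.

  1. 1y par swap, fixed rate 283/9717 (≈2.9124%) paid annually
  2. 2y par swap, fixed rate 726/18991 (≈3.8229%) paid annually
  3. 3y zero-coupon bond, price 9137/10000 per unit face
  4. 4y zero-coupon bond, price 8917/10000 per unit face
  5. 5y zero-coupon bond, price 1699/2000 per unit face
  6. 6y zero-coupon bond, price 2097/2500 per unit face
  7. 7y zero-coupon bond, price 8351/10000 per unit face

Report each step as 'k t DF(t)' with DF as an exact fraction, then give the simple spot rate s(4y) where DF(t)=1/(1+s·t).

step 1 [1y] swap r/1=283/9717: DF=(1 − 283/9717·(0))/(1+283/9717) = 9717/10000 ≈ 0.971700
step 2 [2y] swap r/1=726/18991: DF=(1 − 726/18991·(0.971700))/(1+726/18991) = 4637/5000 ≈ 0.927400
step 3 [3y] zero: DF = P = 9137/10000 ≈ 0.913700
step 4 [4y] zero: DF = P = 8917/10000 ≈ 0.891700
step 5 [5y] zero: DF = P = 1699/2000 ≈ 0.849500
step 6 [6y] zero: DF = P = 2097/2500 ≈ 0.838800
step 7 [7y] zero: DF = P = 8351/10000 ≈ 0.835100

1 1 9717/10000
2 2 4637/5000
3 3 9137/10000
4 4 8917/10000
5 5 1699/2000
6 6 2097/2500
7 7 8351/10000
s(4y) = (1/(8917/10000) − 1)/(4) = 1083/35668 ≈ 3.0363%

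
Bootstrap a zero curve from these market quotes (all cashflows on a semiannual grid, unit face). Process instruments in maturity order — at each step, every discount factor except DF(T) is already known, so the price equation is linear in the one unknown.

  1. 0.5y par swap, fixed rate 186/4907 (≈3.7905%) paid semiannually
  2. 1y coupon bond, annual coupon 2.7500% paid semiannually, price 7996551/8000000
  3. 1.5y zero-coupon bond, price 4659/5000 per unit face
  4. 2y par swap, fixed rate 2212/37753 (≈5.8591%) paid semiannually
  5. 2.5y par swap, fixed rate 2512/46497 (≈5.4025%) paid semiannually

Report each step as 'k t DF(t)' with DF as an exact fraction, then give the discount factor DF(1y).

step 1 [0.5y] swap r/2=93/4907: DF=(1 − 93/4907·(0))/(1+93/4907) = 4907/5000 ≈ 0.981400
step 2 [1y] bond c/2=11/800: DF=(7996551/8000000 − 11/800·(0.981400))/(1+11/800) = 9727/10000 ≈ 0.972700
step 3 [1.5y] zero: DF = P = 4659/5000 ≈ 0.931800
step 4 [2y] swap r/2=1106/37753: DF=(1 − 1106/37753·(0.981400+0.972700+0.931800))/(1+1106/37753) = 4447/5000 ≈ 0.889400
step 5 [2.5y] swap r/2=1256/46497: DF=(1 − 1256/46497·(0.981400+0.972700+0.931800+0.889400))/(1+1256/46497) = 1093/1250 ≈ 0.874400

1 1/2 4907/5000
2 1 9727/10000
3 3/2 4659/5000
4 2 4447/5000
5 5/2 1093/1250
DF(1y) = 9727/10000 ≈ 0.972700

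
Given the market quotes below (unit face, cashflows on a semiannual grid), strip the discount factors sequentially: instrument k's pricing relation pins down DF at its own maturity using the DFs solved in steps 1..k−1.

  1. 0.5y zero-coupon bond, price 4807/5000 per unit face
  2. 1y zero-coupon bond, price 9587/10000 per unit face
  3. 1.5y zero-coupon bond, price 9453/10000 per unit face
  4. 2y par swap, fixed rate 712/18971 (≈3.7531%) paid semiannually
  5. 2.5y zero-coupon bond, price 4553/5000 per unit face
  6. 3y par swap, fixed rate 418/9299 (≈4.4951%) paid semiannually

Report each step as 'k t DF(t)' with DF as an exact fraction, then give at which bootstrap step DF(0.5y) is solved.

1 1/2 4807/5000
2 1 9587/10000
3 3/2 9453/10000
4 2 1161/1250
5 5/2 4553/5000
6 3 4373/5000
DF(0.5y) is solved at step 1

step 1 [0.5y] zero: DF = P = 4807/5000 ≈ 0.961400
step 2 [1y] zero: DF = P = 9587/10000 ≈ 0.958700
step 3 [1.5y] zero: DF = P = 9453/10000 ≈ 0.945300
step 4 [2y] swap r/2=356/18971: DF=(1 − 356/18971·(0.961400+0.958700+0.945300))/(1+356/18971) = 1161/1250 ≈ 0.928800
step 5 [2.5y] zero: DF = P = 4553/5000 ≈ 0.910600
step 6 [3y] swap r/2=209/9299: DF=(1 − 209/9299·(0.961400+0.958700+0.945300+0.928800+0.910600))/(1+209/9299) = 4373/5000 ≈ 0.874600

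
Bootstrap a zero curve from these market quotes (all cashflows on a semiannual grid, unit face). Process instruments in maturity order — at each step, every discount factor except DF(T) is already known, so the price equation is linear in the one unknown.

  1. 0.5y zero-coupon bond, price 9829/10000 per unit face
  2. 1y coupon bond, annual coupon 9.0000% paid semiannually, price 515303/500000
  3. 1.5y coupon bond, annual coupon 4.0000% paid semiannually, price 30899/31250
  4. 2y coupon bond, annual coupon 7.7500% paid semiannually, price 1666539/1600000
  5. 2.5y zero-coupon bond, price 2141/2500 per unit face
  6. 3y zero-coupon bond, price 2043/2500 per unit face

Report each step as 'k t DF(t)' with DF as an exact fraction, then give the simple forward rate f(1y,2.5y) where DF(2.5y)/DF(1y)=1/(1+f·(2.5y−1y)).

step 1 [0.5y] zero: DF = P = 9829/10000 ≈ 0.982900
step 2 [1y] bond c/2=9/200: DF=(515303/500000 − 9/200·(0.982900))/(1+9/200) = 9439/10000 ≈ 0.943900
step 3 [1.5y] bond c/2=1/50: DF=(30899/31250 − 1/50·(0.982900+0.943900))/(1+1/50) = 2329/2500 ≈ 0.931600
step 4 [2y] bond c/2=31/800: DF=(1666539/1600000 − 31/800·(0.982900+0.943900+0.931600))/(1+31/800) = 8961/10000 ≈ 0.896100
step 5 [2.5y] zero: DF = P = 2141/2500 ≈ 0.856400
step 6 [3y] zero: DF = P = 2043/2500 ≈ 0.817200

1 1/2 9829/10000
2 1 9439/10000
3 3/2 2329/2500
4 2 8961/10000
5 5/2 2141/2500
6 3 2043/2500
f(1y,2.5y) = ((9439/10000)/(2141/2500) − 1)/(3/2) = 875/12846 ≈ 6.8115%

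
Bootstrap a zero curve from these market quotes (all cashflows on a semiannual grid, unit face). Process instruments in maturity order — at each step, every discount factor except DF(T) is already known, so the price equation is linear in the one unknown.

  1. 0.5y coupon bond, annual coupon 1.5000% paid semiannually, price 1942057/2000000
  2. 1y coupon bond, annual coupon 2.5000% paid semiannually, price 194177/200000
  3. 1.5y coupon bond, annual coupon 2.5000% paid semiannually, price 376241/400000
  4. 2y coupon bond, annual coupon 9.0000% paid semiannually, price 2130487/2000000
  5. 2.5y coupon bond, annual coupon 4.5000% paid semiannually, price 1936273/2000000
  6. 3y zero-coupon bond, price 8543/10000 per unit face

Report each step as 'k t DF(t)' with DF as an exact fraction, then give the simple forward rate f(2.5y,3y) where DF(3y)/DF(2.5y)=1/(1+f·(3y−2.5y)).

1 1/2 4819/5000
2 1 947/1000
3 3/2 4527/5000
4 2 8981/10000
5 5/2 8651/10000
6 3 8543/10000
f(2.5y,3y) = ((8651/10000)/(8543/10000) − 1)/(1/2) = 216/8543 ≈ 2.5284%

step 1 [0.5y] bond c/2=3/400: DF=(1942057/2000000 − 3/400·(0))/(1+3/400) = 4819/5000 ≈ 0.963800
step 2 [1y] bond c/2=1/80: DF=(194177/200000 − 1/80·(0.963800))/(1+1/80) = 947/1000 ≈ 0.947000
step 3 [1.5y] bond c/2=1/80: DF=(376241/400000 − 1/80·(0.963800+0.947000))/(1+1/80) = 4527/5000 ≈ 0.905400
step 4 [2y] bond c/2=9/200: DF=(2130487/2000000 − 9/200·(0.963800+0.947000+0.905400))/(1+9/200) = 8981/10000 ≈ 0.898100
step 5 [2.5y] bond c/2=9/400: DF=(1936273/2000000 − 9/400·(0.963800+0.947000+0.905400+0.898100))/(1+9/400) = 8651/10000 ≈ 0.865100
step 6 [3y] zero: DF = P = 8543/10000 ≈ 0.854300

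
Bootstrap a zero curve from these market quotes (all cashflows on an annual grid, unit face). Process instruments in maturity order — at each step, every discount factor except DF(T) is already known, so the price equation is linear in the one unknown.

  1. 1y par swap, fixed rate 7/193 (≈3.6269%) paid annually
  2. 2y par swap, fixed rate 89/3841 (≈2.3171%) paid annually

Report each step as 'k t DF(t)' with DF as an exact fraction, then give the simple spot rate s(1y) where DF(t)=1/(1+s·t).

step 1 [1y] swap r/1=7/193: DF=(1 − 7/193·(0))/(1+7/193) = 193/200 ≈ 0.965000
step 2 [2y] swap r/1=89/3841: DF=(1 − 89/3841·(0.965000))/(1+89/3841) = 1911/2000 ≈ 0.955500

1 1 193/200
2 2 1911/2000
s(1y) = (1/(193/200) − 1)/(1) = 7/193 ≈ 3.6269%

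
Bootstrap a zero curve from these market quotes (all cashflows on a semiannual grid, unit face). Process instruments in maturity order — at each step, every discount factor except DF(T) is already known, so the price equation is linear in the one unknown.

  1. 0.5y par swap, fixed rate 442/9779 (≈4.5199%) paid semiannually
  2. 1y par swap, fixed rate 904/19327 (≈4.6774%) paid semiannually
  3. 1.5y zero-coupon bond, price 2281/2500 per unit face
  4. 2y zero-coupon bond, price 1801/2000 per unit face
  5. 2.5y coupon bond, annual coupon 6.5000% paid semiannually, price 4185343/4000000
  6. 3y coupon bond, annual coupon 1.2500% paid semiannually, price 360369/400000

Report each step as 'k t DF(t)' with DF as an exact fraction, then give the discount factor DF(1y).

step 1 [0.5y] swap r/2=221/9779: DF=(1 − 221/9779·(0))/(1+221/9779) = 9779/10000 ≈ 0.977900
step 2 [1y] swap r/2=452/19327: DF=(1 − 452/19327·(0.977900))/(1+452/19327) = 2387/2500 ≈ 0.954800
step 3 [1.5y] zero: DF = P = 2281/2500 ≈ 0.912400
step 4 [2y] zero: DF = P = 1801/2000 ≈ 0.900500
step 5 [2.5y] bond c/2=13/400: DF=(4185343/4000000 − 13/400·(0.977900+0.954800+0.912400+0.900500))/(1+13/400) = 1791/2000 ≈ 0.895500
step 6 [3y] bond c/2=1/160: DF=(360369/400000 − 1/160·(0.977900+0.954800+0.912400+0.900500+0.895500))/(1+1/160) = 1733/2000 ≈ 0.866500

1 1/2 9779/10000
2 1 2387/2500
3 3/2 2281/2500
4 2 1801/2000
5 5/2 1791/2000
6 3 1733/2000
DF(1y) = 2387/2500 ≈ 0.954800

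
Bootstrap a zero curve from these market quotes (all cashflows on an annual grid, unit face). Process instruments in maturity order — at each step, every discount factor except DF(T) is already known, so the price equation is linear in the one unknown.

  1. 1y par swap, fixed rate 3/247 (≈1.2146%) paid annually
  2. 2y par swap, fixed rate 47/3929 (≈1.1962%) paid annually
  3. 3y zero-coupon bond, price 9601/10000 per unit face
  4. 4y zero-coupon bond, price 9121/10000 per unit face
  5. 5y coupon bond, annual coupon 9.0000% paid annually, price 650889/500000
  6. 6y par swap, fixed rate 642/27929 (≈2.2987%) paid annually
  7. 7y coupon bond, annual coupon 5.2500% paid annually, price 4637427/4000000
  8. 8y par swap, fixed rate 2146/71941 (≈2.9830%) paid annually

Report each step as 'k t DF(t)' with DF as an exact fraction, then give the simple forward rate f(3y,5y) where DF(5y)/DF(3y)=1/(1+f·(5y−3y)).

1 1 247/250
2 2 1953/2000
3 3 9601/10000
4 4 9121/10000
5 5 351/400
6 6 2179/2500
7 7 8229/10000
8 8 3927/5000
f(3y,5y) = ((9601/10000)/(351/400) − 1)/(2) = 413/8775 ≈ 4.7066%

step 1 [1y] swap r/1=3/247: DF=(1 − 3/247·(0))/(1+3/247) = 247/250 ≈ 0.988000
step 2 [2y] swap r/1=47/3929: DF=(1 − 47/3929·(0.988000))/(1+47/3929) = 1953/2000 ≈ 0.976500
step 3 [3y] zero: DF = P = 9601/10000 ≈ 0.960100
step 4 [4y] zero: DF = P = 9121/10000 ≈ 0.912100
step 5 [5y] bond c/1=9/100: DF=(650889/500000 − 9/100·(0.988000+0.976500+0.960100+0.912100))/(1+9/100) = 351/400 ≈ 0.877500
step 6 [6y] swap r/1=642/27929: DF=(1 − 642/27929·(0.988000+0.976500+0.960100+0.912100+0.877500))/(1+642/27929) = 2179/2500 ≈ 0.871600
step 7 [7y] bond c/1=21/400: DF=(4637427/4000000 − 21/400·(0.988000+0.976500+0.960100+0.912100+0.877500+0.871600))/(1+21/400) = 8229/10000 ≈ 0.822900
step 8 [8y] swap r/1=2146/71941: DF=(1 − 2146/71941·(0.988000+0.976500+0.960100+0.912100+0.877500+0.871600+0.822900))/(1+2146/71941) = 3927/5000 ≈ 0.785400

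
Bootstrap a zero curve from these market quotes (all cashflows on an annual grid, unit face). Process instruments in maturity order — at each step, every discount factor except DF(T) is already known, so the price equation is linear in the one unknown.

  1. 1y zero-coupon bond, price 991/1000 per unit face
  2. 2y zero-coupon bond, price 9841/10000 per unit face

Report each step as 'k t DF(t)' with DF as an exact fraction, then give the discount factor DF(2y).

1 1 991/1000
2 2 9841/10000
DF(2y) = 9841/10000 ≈ 0.984100

step 1 [1y] zero: DF = P = 991/1000 ≈ 0.991000
step 2 [2y] zero: DF = P = 9841/10000 ≈ 0.984100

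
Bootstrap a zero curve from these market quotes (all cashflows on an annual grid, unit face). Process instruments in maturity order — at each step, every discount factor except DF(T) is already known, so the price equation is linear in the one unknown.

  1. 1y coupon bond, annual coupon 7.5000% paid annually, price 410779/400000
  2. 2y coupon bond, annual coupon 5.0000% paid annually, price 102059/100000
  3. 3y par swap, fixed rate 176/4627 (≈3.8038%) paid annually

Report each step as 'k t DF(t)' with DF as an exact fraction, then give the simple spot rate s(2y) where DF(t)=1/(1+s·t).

step 1 [1y] bond c/1=3/40: DF=(410779/400000 − 3/40·(0))/(1+3/40) = 9553/10000 ≈ 0.955300
step 2 [2y] bond c/1=1/20: DF=(102059/100000 − 1/20·(0.955300))/(1+1/20) = 1853/2000 ≈ 0.926500
step 3 [3y] swap r/1=176/4627: DF=(1 − 176/4627·(0.955300+0.926500))/(1+176/4627) = 559/625 ≈ 0.894400

1 1 9553/10000
2 2 1853/2000
3 3 559/625
s(2y) = (1/(1853/2000) − 1)/(2) = 147/3706 ≈ 3.9665%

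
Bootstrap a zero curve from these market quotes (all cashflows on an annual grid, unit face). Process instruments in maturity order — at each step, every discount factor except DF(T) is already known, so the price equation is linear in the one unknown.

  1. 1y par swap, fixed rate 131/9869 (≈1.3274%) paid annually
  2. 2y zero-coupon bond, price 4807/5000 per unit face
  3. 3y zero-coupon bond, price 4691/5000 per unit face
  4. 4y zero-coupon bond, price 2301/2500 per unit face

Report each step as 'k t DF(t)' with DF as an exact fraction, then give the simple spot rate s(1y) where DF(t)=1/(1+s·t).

1 1 9869/10000
2 2 4807/5000
3 3 4691/5000
4 4 2301/2500
s(1y) = (1/(9869/10000) − 1)/(1) = 131/9869 ≈ 1.3274%

step 1 [1y] swap r/1=131/9869: DF=(1 − 131/9869·(0))/(1+131/9869) = 9869/10000 ≈ 0.986900
step 2 [2y] zero: DF = P = 4807/5000 ≈ 0.961400
step 3 [3y] zero: DF = P = 4691/5000 ≈ 0.938200
step 4 [4y] zero: DF = P = 2301/2500 ≈ 0.920400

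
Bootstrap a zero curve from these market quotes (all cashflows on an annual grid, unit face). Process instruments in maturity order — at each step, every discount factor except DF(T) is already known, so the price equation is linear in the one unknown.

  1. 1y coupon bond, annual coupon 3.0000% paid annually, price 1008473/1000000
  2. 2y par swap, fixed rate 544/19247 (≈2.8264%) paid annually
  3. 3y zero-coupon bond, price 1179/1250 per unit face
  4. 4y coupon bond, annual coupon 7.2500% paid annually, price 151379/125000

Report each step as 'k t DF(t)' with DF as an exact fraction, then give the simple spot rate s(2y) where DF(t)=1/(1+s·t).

step 1 [1y] bond c/1=3/100: DF=(1008473/1000000 − 3/100·(0))/(1+3/100) = 9791/10000 ≈ 0.979100
step 2 [2y] swap r/1=544/19247: DF=(1 − 544/19247·(0.979100))/(1+544/19247) = 591/625 ≈ 0.945600
step 3 [3y] zero: DF = P = 1179/1250 ≈ 0.943200
step 4 [4y] bond c/1=29/400: DF=(151379/125000 − 29/400·(0.979100+0.945600+0.943200))/(1+29/400) = 9353/10000 ≈ 0.935300

1 1 9791/10000
2 2 591/625
3 3 1179/1250
4 4 9353/10000
s(2y) = (1/(591/625) − 1)/(2) = 17/591 ≈ 2.8765%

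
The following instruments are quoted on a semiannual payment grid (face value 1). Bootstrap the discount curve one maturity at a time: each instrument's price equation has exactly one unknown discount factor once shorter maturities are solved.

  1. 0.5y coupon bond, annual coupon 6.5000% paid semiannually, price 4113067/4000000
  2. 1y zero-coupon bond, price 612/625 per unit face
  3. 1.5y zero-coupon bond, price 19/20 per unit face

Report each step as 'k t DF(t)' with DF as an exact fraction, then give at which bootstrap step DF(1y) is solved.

step 1 [0.5y] bond c/2=13/400: DF=(4113067/4000000 − 13/400·(0))/(1+13/400) = 9959/10000 ≈ 0.995900
step 2 [1y] zero: DF = P = 612/625 ≈ 0.979200
step 3 [1.5y] zero: DF = P = 19/20 ≈ 0.950000

1 1/2 9959/10000
2 1 612/625
3 3/2 19/20
DF(1y) is solved at step 2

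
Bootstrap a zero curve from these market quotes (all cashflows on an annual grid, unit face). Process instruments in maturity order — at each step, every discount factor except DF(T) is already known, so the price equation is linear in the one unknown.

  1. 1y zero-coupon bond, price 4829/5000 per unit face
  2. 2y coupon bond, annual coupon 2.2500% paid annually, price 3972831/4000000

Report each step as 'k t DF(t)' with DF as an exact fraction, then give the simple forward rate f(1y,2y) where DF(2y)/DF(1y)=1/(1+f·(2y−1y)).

1 1 4829/5000
2 2 9501/10000
f(1y,2y) = ((4829/5000)/(9501/10000) − 1)/(1) = 157/9501 ≈ 1.6525%

step 1 [1y] zero: DF = P = 4829/5000 ≈ 0.965800
step 2 [2y] bond c/1=9/400: DF=(3972831/4000000 − 9/400·(0.965800))/(1+9/400) = 9501/10000 ≈ 0.950100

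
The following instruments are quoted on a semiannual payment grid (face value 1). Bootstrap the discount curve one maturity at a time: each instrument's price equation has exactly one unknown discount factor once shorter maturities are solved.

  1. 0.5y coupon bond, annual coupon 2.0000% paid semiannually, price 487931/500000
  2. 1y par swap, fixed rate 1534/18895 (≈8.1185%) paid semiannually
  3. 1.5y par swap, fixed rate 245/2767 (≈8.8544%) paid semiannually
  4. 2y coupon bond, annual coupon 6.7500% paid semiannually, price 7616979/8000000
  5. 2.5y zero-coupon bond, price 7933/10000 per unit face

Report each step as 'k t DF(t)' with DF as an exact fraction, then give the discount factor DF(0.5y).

1 1/2 4831/5000
2 1 9233/10000
3 3/2 351/400
4 2 8307/10000
5 5/2 7933/10000
DF(0.5y) = 4831/5000 ≈ 0.966200

step 1 [0.5y] bond c/2=1/100: DF=(487931/500000 − 1/100·(0))/(1+1/100) = 4831/5000 ≈ 0.966200
step 2 [1y] swap r/2=767/18895: DF=(1 − 767/18895·(0.966200))/(1+767/18895) = 9233/10000 ≈ 0.923300
step 3 [1.5y] swap r/2=245/5534: DF=(1 − 245/5534·(0.966200+0.923300))/(1+245/5534) = 351/400 ≈ 0.877500
step 4 [2y] bond c/2=27/800: DF=(7616979/8000000 − 27/800·(0.966200+0.923300+0.877500))/(1+27/800) = 8307/10000 ≈ 0.830700
step 5 [2.5y] zero: DF = P = 7933/10000 ≈ 0.793300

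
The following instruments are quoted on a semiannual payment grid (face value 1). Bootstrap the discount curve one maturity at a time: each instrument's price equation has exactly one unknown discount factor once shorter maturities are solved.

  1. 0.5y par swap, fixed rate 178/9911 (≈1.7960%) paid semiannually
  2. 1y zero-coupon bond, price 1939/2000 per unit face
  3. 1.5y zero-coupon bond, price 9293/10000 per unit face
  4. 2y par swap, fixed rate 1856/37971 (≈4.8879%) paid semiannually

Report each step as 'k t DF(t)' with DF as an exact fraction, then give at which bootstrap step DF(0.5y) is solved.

step 1 [0.5y] swap r/2=89/9911: DF=(1 − 89/9911·(0))/(1+89/9911) = 9911/10000 ≈ 0.991100
step 2 [1y] zero: DF = P = 1939/2000 ≈ 0.969500
step 3 [1.5y] zero: DF = P = 9293/10000 ≈ 0.929300
step 4 [2y] swap r/2=928/37971: DF=(1 − 928/37971·(0.991100+0.969500+0.929300))/(1+928/37971) = 567/625 ≈ 0.907200

1 1/2 9911/10000
2 1 1939/2000
3 3/2 9293/10000
4 2 567/625
DF(0.5y) is solved at step 1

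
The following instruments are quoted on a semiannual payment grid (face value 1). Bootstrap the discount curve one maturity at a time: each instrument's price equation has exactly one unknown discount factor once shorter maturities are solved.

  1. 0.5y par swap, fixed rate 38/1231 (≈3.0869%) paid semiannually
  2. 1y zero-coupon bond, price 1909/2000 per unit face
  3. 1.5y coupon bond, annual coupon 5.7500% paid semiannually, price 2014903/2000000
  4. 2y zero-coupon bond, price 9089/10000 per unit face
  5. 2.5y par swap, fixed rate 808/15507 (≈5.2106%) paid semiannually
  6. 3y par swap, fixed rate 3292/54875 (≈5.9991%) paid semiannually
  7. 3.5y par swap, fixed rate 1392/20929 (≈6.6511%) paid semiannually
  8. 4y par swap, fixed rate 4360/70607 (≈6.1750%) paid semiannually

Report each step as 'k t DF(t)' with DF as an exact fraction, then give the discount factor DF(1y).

1 1/2 1231/1250
2 1 1909/2000
3 3/2 9251/10000
4 2 9089/10000
5 5/2 2197/2500
6 3 4177/5000
7 7/2 989/1250
8 4 391/500
DF(1y) = 1909/2000 ≈ 0.954500

step 1 [0.5y] swap r/2=19/1231: DF=(1 − 19/1231·(0))/(1+19/1231) = 1231/1250 ≈ 0.984800
step 2 [1y] zero: DF = P = 1909/2000 ≈ 0.954500
step 3 [1.5y] bond c/2=23/800: DF=(2014903/2000000 − 23/800·(0.984800+0.954500))/(1+23/800) = 9251/10000 ≈ 0.925100
step 4 [2y] zero: DF = P = 9089/10000 ≈ 0.908900
step 5 [2.5y] swap r/2=404/15507: DF=(1 − 404/15507·(0.984800+0.954500+0.925100+0.908900))/(1+404/15507) = 2197/2500 ≈ 0.878800
step 6 [3y] swap r/2=1646/54875: DF=(1 − 1646/54875·(0.984800+0.954500+0.925100+0.908900+0.878800))/(1+1646/54875) = 4177/5000 ≈ 0.835400
step 7 [3.5y] swap r/2=696/20929: DF=(1 − 696/20929·(0.984800+0.954500+0.925100+0.908900+0.878800+0.835400))/(1+696/20929) = 989/1250 ≈ 0.791200
step 8 [4y] swap r/2=2180/70607: DF=(1 − 2180/70607·(0.984800+0.954500+0.925100+0.908900+0.878800+0.835400+0.791200))/(1+2180/70607) = 391/500 ≈ 0.782000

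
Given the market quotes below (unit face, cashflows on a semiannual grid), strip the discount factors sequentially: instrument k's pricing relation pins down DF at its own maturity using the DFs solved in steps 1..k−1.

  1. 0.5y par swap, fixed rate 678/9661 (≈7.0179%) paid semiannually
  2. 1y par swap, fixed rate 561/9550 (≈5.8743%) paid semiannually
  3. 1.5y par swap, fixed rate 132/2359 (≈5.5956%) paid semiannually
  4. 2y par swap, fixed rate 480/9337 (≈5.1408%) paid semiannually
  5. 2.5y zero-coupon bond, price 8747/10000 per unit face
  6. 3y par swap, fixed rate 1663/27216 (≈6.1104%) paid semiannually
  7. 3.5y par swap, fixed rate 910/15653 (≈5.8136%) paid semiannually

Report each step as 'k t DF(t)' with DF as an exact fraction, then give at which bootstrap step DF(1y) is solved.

1 1/2 9661/10000
2 1 9439/10000
3 3/2 1151/1250
4 2 113/125
5 5/2 8747/10000
6 3 8337/10000
7 7/2 409/500
DF(1y) is solved at step 2

step 1 [0.5y] swap r/2=339/9661: DF=(1 − 339/9661·(0))/(1+339/9661) = 9661/10000 ≈ 0.966100
step 2 [1y] swap r/2=561/19100: DF=(1 − 561/19100·(0.966100))/(1+561/19100) = 9439/10000 ≈ 0.943900
step 3 [1.5y] swap r/2=66/2359: DF=(1 − 66/2359·(0.966100+0.943900))/(1+66/2359) = 1151/1250 ≈ 0.920800
step 4 [2y] swap r/2=240/9337: DF=(1 − 240/9337·(0.966100+0.943900+0.920800))/(1+240/9337) = 113/125 ≈ 0.904000
step 5 [2.5y] zero: DF = P = 8747/10000 ≈ 0.874700
step 6 [3y] swap r/2=1663/54432: DF=(1 − 1663/54432·(0.966100+0.943900+0.920800+0.904000+0.874700))/(1+1663/54432) = 8337/10000 ≈ 0.833700
step 7 [3.5y] swap r/2=455/15653: DF=(1 − 455/15653·(0.966100+0.943900+0.920800+0.904000+0.874700+0.833700))/(1+455/15653) = 409/500 ≈ 0.818000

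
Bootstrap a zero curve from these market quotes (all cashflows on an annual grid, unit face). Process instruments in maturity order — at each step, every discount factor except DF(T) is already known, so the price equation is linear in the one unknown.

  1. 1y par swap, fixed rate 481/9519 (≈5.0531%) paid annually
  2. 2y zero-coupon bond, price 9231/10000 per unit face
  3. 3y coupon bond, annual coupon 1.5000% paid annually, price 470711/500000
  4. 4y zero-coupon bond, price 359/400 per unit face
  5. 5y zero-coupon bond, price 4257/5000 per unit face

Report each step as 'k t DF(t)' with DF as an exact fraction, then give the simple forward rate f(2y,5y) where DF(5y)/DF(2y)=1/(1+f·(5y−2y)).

step 1 [1y] swap r/1=481/9519: DF=(1 − 481/9519·(0))/(1+481/9519) = 9519/10000 ≈ 0.951900
step 2 [2y] zero: DF = P = 9231/10000 ≈ 0.923100
step 3 [3y] bond c/1=3/200: DF=(470711/500000 − 3/200·(0.951900+0.923100))/(1+3/200) = 4499/5000 ≈ 0.899800
step 4 [4y] zero: DF = P = 359/400 ≈ 0.897500
step 5 [5y] zero: DF = P = 4257/5000 ≈ 0.851400

1 1 9519/10000
2 2 9231/10000
3 3 4499/5000
4 4 359/400
5 5 4257/5000
f(2y,5y) = ((9231/10000)/(4257/5000) − 1)/(3) = 239/8514 ≈ 2.8071%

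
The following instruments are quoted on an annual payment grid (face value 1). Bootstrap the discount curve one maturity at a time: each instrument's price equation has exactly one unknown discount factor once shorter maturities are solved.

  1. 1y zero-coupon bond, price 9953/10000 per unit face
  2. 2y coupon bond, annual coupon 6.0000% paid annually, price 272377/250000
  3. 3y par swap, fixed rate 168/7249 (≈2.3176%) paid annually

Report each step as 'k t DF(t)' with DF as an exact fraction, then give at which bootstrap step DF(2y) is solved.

1 1 9953/10000
2 2 1943/2000
3 3 583/625
DF(2y) is solved at step 2

step 1 [1y] zero: DF = P = 9953/10000 ≈ 0.995300
step 2 [2y] bond c/1=3/50: DF=(272377/250000 − 3/50·(0.995300))/(1+3/50) = 1943/2000 ≈ 0.971500
step 3 [3y] swap r/1=168/7249: DF=(1 − 168/7249·(0.995300+0.971500))/(1+168/7249) = 583/625 ≈ 0.932800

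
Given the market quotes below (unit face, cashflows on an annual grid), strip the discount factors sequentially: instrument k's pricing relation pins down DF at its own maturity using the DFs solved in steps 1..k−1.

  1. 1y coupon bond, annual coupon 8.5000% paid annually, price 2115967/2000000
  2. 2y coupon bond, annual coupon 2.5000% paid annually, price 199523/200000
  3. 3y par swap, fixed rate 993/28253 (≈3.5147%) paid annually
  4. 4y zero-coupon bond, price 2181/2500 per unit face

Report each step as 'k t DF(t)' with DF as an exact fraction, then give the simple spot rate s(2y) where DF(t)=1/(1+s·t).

step 1 [1y] bond c/1=17/200: DF=(2115967/2000000 − 17/200·(0))/(1+17/200) = 9751/10000 ≈ 0.975100
step 2 [2y] bond c/1=1/40: DF=(199523/200000 − 1/40·(0.975100))/(1+1/40) = 1899/2000 ≈ 0.949500
step 3 [3y] swap r/1=993/28253: DF=(1 − 993/28253·(0.975100+0.949500))/(1+993/28253) = 9007/10000 ≈ 0.900700
step 4 [4y] zero: DF = P = 2181/2500 ≈ 0.872400

1 1 9751/10000
2 2 1899/2000
3 3 9007/10000
4 4 2181/2500
s(2y) = (1/(1899/2000) − 1)/(2) = 101/3798 ≈ 2.6593%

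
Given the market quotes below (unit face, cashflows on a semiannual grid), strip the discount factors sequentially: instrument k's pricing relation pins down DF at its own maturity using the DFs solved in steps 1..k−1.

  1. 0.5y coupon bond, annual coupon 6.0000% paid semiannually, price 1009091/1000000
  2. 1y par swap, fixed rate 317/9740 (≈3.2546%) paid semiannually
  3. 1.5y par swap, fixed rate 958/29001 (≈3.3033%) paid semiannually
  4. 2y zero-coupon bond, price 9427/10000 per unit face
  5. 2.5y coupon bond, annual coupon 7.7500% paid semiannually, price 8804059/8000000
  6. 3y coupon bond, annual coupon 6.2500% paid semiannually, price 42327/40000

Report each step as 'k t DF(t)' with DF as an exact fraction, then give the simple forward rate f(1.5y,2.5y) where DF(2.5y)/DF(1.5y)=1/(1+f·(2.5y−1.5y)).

1 1/2 9797/10000
2 1 9683/10000
3 3/2 9521/10000
4 2 9427/10000
5 5/2 9161/10000
6 3 8819/10000
f(1.5y,2.5y) = ((9521/10000)/(9161/10000) − 1)/(1) = 360/9161 ≈ 3.9297%

step 1 [0.5y] bond c/2=3/100: DF=(1009091/1000000 − 3/100·(0))/(1+3/100) = 9797/10000 ≈ 0.979700
step 2 [1y] swap r/2=317/19480: DF=(1 − 317/19480·(0.979700))/(1+317/19480) = 9683/10000 ≈ 0.968300
step 3 [1.5y] swap r/2=479/29001: DF=(1 − 479/29001·(0.979700+0.968300))/(1+479/29001) = 9521/10000 ≈ 0.952100
step 4 [2y] zero: DF = P = 9427/10000 ≈ 0.942700
step 5 [2.5y] bond c/2=31/800: DF=(8804059/8000000 − 31/800·(0.979700+0.968300+0.952100+0.942700))/(1+31/800) = 9161/10000 ≈ 0.916100
step 6 [3y] bond c/2=1/32: DF=(42327/40000 − 1/32·(0.979700+0.968300+0.952100+0.942700+0.916100))/(1+1/32) = 8819/10000 ≈ 0.881900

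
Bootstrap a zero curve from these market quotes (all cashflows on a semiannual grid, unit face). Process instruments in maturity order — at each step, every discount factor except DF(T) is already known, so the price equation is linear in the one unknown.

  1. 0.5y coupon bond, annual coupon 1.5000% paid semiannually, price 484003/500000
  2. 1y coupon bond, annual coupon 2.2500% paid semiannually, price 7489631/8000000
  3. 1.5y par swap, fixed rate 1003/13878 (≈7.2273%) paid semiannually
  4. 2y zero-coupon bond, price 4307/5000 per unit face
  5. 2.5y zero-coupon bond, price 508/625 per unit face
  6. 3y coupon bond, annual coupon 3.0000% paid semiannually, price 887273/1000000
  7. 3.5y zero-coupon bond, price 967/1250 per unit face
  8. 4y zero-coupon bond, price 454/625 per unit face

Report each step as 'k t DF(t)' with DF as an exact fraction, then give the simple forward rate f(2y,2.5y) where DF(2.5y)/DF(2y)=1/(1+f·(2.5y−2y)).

1 1/2 1201/1250
2 1 9151/10000
3 3/2 8997/10000
4 2 4307/5000
5 5/2 508/625
6 3 2021/2500
7 7/2 967/1250
8 4 454/625
f(2y,2.5y) = ((4307/5000)/(508/625) − 1)/(1/2) = 243/2032 ≈ 11.9587%

step 1 [0.5y] bond c/2=3/400: DF=(484003/500000 − 3/400·(0))/(1+3/400) = 1201/1250 ≈ 0.960800
step 2 [1y] bond c/2=9/800: DF=(7489631/8000000 − 9/800·(0.960800))/(1+9/800) = 9151/10000 ≈ 0.915100
step 3 [1.5y] swap r/2=1003/27756: DF=(1 − 1003/27756·(0.960800+0.915100))/(1+1003/27756) = 8997/10000 ≈ 0.899700
step 4 [2y] zero: DF = P = 4307/5000 ≈ 0.861400
step 5 [2.5y] zero: DF = P = 508/625 ≈ 0.812800
step 6 [3y] bond c/2=3/200: DF=(887273/1000000 − 3/200·(0.960800+0.915100+0.899700+0.861400+0.812800))/(1+3/200) = 2021/2500 ≈ 0.808400
step 7 [3.5y] zero: DF = P = 967/1250 ≈ 0.773600
step 8 [4y] zero: DF = P = 454/625 ≈ 0.726400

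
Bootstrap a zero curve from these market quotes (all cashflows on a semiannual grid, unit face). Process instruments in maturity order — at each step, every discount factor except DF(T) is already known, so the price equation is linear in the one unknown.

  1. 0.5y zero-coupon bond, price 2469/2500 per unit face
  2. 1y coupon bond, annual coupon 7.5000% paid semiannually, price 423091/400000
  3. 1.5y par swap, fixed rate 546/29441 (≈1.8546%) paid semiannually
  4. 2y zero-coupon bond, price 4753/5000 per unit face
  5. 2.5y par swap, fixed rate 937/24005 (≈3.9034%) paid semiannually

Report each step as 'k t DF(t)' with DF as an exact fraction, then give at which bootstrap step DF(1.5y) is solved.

1 1/2 2469/2500
2 1 4919/5000
3 3/2 9727/10000
4 2 4753/5000
5 5/2 9063/10000
DF(1.5y) is solved at step 3

step 1 [0.5y] zero: DF = P = 2469/2500 ≈ 0.987600
step 2 [1y] bond c/2=3/80: DF=(423091/400000 − 3/80·(0.987600))/(1+3/80) = 4919/5000 ≈ 0.983800
step 3 [1.5y] swap r/2=273/29441: DF=(1 − 273/29441·(0.987600+0.983800))/(1+273/29441) = 9727/10000 ≈ 0.972700
step 4 [2y] zero: DF = P = 4753/5000 ≈ 0.950600
step 5 [2.5y] swap r/2=937/48010: DF=(1 − 937/48010·(0.987600+0.983800+0.972700+0.950600))/(1+937/48010) = 9063/10000 ≈ 0.906300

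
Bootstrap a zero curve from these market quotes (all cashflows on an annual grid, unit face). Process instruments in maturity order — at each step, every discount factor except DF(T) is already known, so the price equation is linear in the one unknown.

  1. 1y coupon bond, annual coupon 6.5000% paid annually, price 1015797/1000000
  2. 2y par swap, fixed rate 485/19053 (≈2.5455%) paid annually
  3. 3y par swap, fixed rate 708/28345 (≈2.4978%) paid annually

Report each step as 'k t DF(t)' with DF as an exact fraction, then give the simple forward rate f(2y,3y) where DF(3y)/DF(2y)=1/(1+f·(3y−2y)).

step 1 [1y] bond c/1=13/200: DF=(1015797/1000000 − 13/200·(0))/(1+13/200) = 4769/5000 ≈ 0.953800
step 2 [2y] swap r/1=485/19053: DF=(1 − 485/19053·(0.953800))/(1+485/19053) = 1903/2000 ≈ 0.951500
step 3 [3y] swap r/1=708/28345: DF=(1 − 708/28345·(0.953800+0.951500))/(1+708/28345) = 2323/2500 ≈ 0.929200

1 1 4769/5000
2 2 1903/2000
3 3 2323/2500
f(2y,3y) = ((1903/2000)/(2323/2500) − 1)/(1) = 223/9292 ≈ 2.3999%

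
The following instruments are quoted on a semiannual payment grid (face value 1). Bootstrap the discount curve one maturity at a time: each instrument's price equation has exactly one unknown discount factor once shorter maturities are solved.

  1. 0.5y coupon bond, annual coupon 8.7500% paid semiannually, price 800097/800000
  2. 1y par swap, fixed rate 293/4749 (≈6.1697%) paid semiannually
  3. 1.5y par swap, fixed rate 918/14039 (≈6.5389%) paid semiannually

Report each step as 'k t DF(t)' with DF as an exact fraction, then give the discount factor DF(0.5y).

1 1/2 4791/5000
2 1 4707/5000
3 3/2 4541/5000
DF(0.5y) = 4791/5000 ≈ 0.958200

step 1 [0.5y] bond c/2=7/160: DF=(800097/800000 − 7/160·(0))/(1+7/160) = 4791/5000 ≈ 0.958200
step 2 [1y] swap r/2=293/9498: DF=(1 − 293/9498·(0.958200))/(1+293/9498) = 4707/5000 ≈ 0.941400
step 3 [1.5y] swap r/2=459/14039: DF=(1 − 459/14039·(0.958200+0.941400))/(1+459/14039) = 4541/5000 ≈ 0.908200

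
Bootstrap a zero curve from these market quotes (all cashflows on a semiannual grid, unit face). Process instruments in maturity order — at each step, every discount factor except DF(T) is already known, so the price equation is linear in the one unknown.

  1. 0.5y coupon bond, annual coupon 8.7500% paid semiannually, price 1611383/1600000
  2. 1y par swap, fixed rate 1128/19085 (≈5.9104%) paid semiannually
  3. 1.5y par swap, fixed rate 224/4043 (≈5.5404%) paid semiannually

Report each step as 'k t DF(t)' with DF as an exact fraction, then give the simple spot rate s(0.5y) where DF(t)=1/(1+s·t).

step 1 [0.5y] bond c/2=7/160: DF=(1611383/1600000 − 7/160·(0))/(1+7/160) = 9649/10000 ≈ 0.964900
step 2 [1y] swap r/2=564/19085: DF=(1 − 564/19085·(0.964900))/(1+564/19085) = 2359/2500 ≈ 0.943600
step 3 [1.5y] swap r/2=112/4043: DF=(1 − 112/4043·(0.964900+0.943600))/(1+112/4043) = 576/625 ≈ 0.921600

1 1/2 9649/10000
2 1 2359/2500
3 3/2 576/625
s(0.5y) = (1/(9649/10000) − 1)/(1/2) = 702/9649 ≈ 7.2754%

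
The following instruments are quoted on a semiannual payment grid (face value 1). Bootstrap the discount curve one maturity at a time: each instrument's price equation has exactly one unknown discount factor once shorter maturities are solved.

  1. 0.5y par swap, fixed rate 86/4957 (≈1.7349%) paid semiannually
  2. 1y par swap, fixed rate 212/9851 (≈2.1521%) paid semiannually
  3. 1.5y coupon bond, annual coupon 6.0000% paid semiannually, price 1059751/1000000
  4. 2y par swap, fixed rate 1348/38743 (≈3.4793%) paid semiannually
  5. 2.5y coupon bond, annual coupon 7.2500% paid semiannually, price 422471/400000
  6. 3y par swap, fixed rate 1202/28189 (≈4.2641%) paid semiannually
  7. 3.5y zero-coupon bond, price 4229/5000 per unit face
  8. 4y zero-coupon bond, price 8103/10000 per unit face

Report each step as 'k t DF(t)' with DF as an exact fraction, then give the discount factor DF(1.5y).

1 1/2 4957/5000
2 1 2447/2500
3 3/2 1943/2000
4 2 4663/5000
5 5/2 8837/10000
6 3 4399/5000
7 7/2 4229/5000
8 4 8103/10000
DF(1.5y) = 1943/2000 ≈ 0.971500

step 1 [0.5y] swap r/2=43/4957: DF=(1 − 43/4957·(0))/(1+43/4957) = 4957/5000 ≈ 0.991400
step 2 [1y] swap r/2=106/9851: DF=(1 − 106/9851·(0.991400))/(1+106/9851) = 2447/2500 ≈ 0.978800
step 3 [1.5y] bond c/2=3/100: DF=(1059751/1000000 − 3/100·(0.991400+0.978800))/(1+3/100) = 1943/2000 ≈ 0.971500
step 4 [2y] swap r/2=674/38743: DF=(1 − 674/38743·(0.991400+0.978800+0.971500))/(1+674/38743) = 4663/5000 ≈ 0.932600
step 5 [2.5y] bond c/2=29/800: DF=(422471/400000 − 29/800·(0.991400+0.978800+0.971500+0.932600))/(1+29/800) = 8837/10000 ≈ 0.883700
step 6 [3y] swap r/2=601/28189: DF=(1 − 601/28189·(0.991400+0.978800+0.971500+0.932600+0.883700))/(1+601/28189) = 4399/5000 ≈ 0.879800
step 7 [3.5y] zero: DF = P = 4229/5000 ≈ 0.845800
step 8 [4y] zero: DF = P = 8103/10000 ≈ 0.810300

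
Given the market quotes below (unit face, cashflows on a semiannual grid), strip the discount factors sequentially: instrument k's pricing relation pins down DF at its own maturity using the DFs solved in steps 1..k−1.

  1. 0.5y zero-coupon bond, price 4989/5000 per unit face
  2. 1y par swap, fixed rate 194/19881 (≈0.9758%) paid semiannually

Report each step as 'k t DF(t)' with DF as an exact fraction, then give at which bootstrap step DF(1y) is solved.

1 1/2 4989/5000
2 1 9903/10000
DF(1y) is solved at step 2

step 1 [0.5y] zero: DF = P = 4989/5000 ≈ 0.997800
step 2 [1y] swap r/2=97/19881: DF=(1 − 97/19881·(0.997800))/(1+97/19881) = 9903/10000 ≈ 0.990300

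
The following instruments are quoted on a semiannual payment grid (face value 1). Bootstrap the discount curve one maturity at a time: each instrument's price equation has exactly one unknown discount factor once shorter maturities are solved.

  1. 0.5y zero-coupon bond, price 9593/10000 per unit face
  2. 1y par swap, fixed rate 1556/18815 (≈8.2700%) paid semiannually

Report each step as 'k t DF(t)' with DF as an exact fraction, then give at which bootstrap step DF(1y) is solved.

1 1/2 9593/10000
2 1 4611/5000
DF(1y) is solved at step 2

step 1 [0.5y] zero: DF = P = 9593/10000 ≈ 0.959300
step 2 [1y] swap r/2=778/18815: DF=(1 − 778/18815·(0.959300))/(1+778/18815) = 4611/5000 ≈ 0.922200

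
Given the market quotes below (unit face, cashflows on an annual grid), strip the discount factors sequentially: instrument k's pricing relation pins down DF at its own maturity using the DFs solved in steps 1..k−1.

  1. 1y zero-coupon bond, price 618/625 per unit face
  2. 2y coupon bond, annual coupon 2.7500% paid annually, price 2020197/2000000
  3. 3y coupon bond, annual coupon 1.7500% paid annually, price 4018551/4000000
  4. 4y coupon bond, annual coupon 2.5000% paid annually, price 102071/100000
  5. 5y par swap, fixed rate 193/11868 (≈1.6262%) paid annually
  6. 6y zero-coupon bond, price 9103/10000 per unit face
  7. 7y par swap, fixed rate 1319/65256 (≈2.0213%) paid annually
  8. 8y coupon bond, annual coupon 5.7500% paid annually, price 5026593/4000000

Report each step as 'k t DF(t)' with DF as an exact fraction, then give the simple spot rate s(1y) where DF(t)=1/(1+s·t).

step 1 [1y] zero: DF = P = 618/625 ≈ 0.988800
step 2 [2y] bond c/1=11/400: DF=(2020197/2000000 − 11/400·(0.988800))/(1+11/400) = 4783/5000 ≈ 0.956600
step 3 [3y] bond c/1=7/400: DF=(4018551/4000000 − 7/400·(0.988800+0.956600))/(1+7/400) = 9539/10000 ≈ 0.953900
step 4 [4y] bond c/1=1/40: DF=(102071/100000 − 1/40·(0.988800+0.956600+0.953900))/(1+1/40) = 9251/10000 ≈ 0.925100
step 5 [5y] swap r/1=193/11868: DF=(1 − 193/11868·(0.988800+0.956600+0.953900+0.925100))/(1+193/11868) = 2307/2500 ≈ 0.922800
step 6 [6y] zero: DF = P = 9103/10000 ≈ 0.910300
step 7 [7y] swap r/1=1319/65256: DF=(1 − 1319/65256·(0.988800+0.956600+0.953900+0.925100+0.922800+0.910300))/(1+1319/65256) = 8681/10000 ≈ 0.868100
step 8 [8y] bond c/1=23/400: DF=(5026593/4000000 − 23/400·(0.988800+0.956600+0.953900+0.925100+0.922800+0.910300+0.868100))/(1+23/400) = 1667/2000 ≈ 0.833500

1 1 618/625
2 2 4783/5000
3 3 9539/10000
4 4 9251/10000
5 5 2307/2500
6 6 9103/10000
7 7 8681/10000
8 8 1667/2000
s(1y) = (1/(618/625) − 1)/(1) = 7/618 ≈ 1.1327%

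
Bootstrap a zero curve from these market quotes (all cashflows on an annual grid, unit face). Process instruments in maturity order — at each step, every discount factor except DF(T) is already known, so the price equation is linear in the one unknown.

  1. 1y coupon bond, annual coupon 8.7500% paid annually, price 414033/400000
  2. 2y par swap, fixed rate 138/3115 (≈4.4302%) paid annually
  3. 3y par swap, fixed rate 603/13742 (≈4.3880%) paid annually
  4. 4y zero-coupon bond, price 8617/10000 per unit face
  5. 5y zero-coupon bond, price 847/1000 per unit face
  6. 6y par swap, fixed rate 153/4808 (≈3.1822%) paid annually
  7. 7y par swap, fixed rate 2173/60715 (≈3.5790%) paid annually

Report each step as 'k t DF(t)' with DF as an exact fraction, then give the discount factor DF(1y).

1 1 4759/5000
2 2 2293/2500
3 3 4397/5000
4 4 8617/10000
5 5 847/1000
6 6 8317/10000
7 7 7827/10000
DF(1y) = 4759/5000 ≈ 0.951800

step 1 [1y] bond c/1=7/80: DF=(414033/400000 − 7/80·(0))/(1+7/80) = 4759/5000 ≈ 0.951800
step 2 [2y] swap r/1=138/3115: DF=(1 − 138/3115·(0.951800))/(1+138/3115) = 2293/2500 ≈ 0.917200
step 3 [3y] swap r/1=603/13742: DF=(1 − 603/13742·(0.951800+0.917200))/(1+603/13742) = 4397/5000 ≈ 0.879400
step 4 [4y] zero: DF = P = 8617/10000 ≈ 0.861700
step 5 [5y] zero: DF = P = 847/1000 ≈ 0.847000
step 6 [6y] swap r/1=153/4808: DF=(1 − 153/4808·(0.951800+0.917200+0.879400+0.861700+0.847000))/(1+153/4808) = 8317/10000 ≈ 0.831700
step 7 [7y] swap r/1=2173/60715: DF=(1 − 2173/60715·(0.951800+0.917200+0.879400+0.861700+0.847000+0.831700))/(1+2173/60715) = 7827/10000 ≈ 0.782700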